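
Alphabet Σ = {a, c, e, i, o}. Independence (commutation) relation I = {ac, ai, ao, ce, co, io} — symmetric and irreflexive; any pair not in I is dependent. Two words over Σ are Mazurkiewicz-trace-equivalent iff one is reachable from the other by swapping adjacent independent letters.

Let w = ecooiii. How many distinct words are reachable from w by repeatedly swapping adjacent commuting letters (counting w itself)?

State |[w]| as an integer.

0(e) covers ∅
1(c) covers ∅
2(o) covers 0:e
3(o) covers 2:o
4(i) covers 0:e, 1:c
5(i) covers 4:i
6(i) covers 5:i
floor of heap: 0:e, 1:c
completions by unplaced set U, small U first (add the entries for U minus each lowest piece of U):
  |U|=1: {3}:1  {6}:1
  |U|=2: {2,3}:1  {3,6}:2  {5,6}:1
  |U|=3: {2,3,6}:3  {3,5,6}:3  {4,5,6}:1
  |U|=4: {1,4,5,6}:1  {2,3,5,6}:6  {3,4,5,6}:4
  |U|=5: {1,3,4,5,6}:5  {2,3,4,5,6}:10
  start at 0(e): 15
  start at 1(c): 10
sum over floor = 25

25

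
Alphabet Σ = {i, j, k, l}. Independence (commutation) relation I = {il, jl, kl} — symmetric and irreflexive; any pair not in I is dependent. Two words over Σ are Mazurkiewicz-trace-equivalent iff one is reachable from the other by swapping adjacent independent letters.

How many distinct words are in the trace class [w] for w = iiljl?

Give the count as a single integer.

0(i) covers ∅
1(i) covers 0:i
2(l) covers ∅
3(j) covers 1:i
4(l) covers 2:l
floor of heap: 0:i, 2:l
completions by unplaced set U, small U first (add the entries for U minus each lowest piece of U):
  |U|=1: {3}:1  {4}:1
  |U|=2: {1,3}:1  {2,4}:1  {3,4}:2
  |U|=3: {0,1,3}:1  {1,3,4}:3  {2,3,4}:3
  start at 0(i): 6
  start at 2(l): 4
sum over floor = 10

10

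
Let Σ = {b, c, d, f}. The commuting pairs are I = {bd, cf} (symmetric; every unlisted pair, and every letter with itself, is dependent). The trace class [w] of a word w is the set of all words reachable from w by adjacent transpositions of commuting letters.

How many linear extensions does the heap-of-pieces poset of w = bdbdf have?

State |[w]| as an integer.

piece 0:b — minimal
piece 1:d — minimal
piece 2:b rests on {0:b}
piece 3:d rests on {1:d}
piece 4:f rests on {2:b, 3:d}
minimal pieces: {0:b, 1:d}
ways to finish when only these pieces remain (= sum over removing one remaining piece with nothing left below it):
  1 left: {4}→1
  2 left: {2,4}→1  {3,4}→1
  3 left: {0,2,4}→1  {1,3,4}→1  {2,3,4}→2
  placing 0:b first → 3 extensions
  placing 1:d first → 3 extensions
total linear extensions = 6

6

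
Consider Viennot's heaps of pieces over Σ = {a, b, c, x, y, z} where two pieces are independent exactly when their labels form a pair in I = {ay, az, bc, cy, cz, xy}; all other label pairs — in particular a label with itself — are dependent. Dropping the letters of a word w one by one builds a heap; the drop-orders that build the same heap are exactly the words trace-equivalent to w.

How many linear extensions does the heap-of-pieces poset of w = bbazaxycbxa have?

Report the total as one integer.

drop 0:b onto floor
drop 1:b onto {0:b}
drop 2:a onto {1:b}
drop 3:z onto {1:b}
drop 4:a onto {2:a}
drop 5:x onto {3:z, 4:a}
drop 6:y onto {3:z}
drop 7:c onto {5:x}
drop 8:b onto {5:x, 6:y}
drop 9:x onto {7:c, 8:b}
drop 10:a onto {9:x}
ground layer = {0:b}
drop-orders for the pieces not yet dropped (sum over which currently-grounded one goes next):
  1 to go: {10} 1
  2 to go: {9,10} 1
  3 to go: {7,9,10} 1  {8,9,10} 1
  4 to go: {6,8,9,10} 1  {7,8,9,10} 2
  5 to go: {5,7,8,9,10} 2  {6,7,8,9,10} 3
  6 to go: {4,5,7,8,9,10} 2  {5,6,7,8,9,10} 5
  7 to go: {2,4,5,7,8,9,10} 2  {3,5,6,7,8,9,10} 5  {4,5,6,7,8,9,10} 7
  8 to go: {2,4,5,6,7,8,9,10} 9  {3,4,5,6,7,8,9,10} 12
  9 to go: {2,3,4,5,6,7,8,9,10} 21
  if 0:b drops first: 21 orders

21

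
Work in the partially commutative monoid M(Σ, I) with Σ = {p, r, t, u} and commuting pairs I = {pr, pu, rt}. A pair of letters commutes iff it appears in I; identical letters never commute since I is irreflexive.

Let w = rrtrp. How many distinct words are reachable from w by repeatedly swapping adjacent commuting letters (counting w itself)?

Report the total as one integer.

10

drop 0:r onto floor
drop 1:r onto {0:r}
drop 2:t onto floor
drop 3:r onto {1:r}
drop 4:p onto {2:t}
ground layer = {0:r, 2:t}
drop-orders for the pieces not yet dropped (sum over which currently-grounded one goes next):
  1 to go: {3} 1  {4} 1
  2 to go: {1,3} 1  {2,4} 1  {3,4} 2
  3 to go: {0,1,3} 1  {1,3,4} 3  {2,3,4} 3
  if 0:r drops first: 6 orders
  if 2:t drops first: 4 orders
heap linearizations: 10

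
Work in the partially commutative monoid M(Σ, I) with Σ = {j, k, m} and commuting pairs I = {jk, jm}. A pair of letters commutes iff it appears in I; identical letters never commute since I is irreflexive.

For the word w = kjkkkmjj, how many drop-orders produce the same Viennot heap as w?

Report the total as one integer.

0(k) covers ∅
1(j) covers ∅
2(k) covers 0:k
3(k) covers 2:k
4(k) covers 3:k
5(m) covers 4:k
6(j) covers 1:j
7(j) covers 6:j
floor of heap: 0:k, 1:j
completions by unplaced set U, small U first (add the entries for U minus each lowest piece of U):
  |U|=1: {5}:1  {7}:1
  |U|=2: {4,5}:1  {5,7}:2  {6,7}:1
  |U|=3: {1,6,7}:1  {3,4,5}:1  {4,5,7}:3  {5,6,7}:3
  |U|=4: {1,5,6,7}:4  {2,3,4,5}:1  {3,4,5,7}:4  {4,5,6,7}:6
  |U|=5: {0,2,3,4,5}:1  {1,4,5,6,7}:10  {2,3,4,5,7}:5  {3,4,5,6,7}:10
  |U|=6: {0,2,3,4,5,7}:6  {1,3,4,5,6,7}:20  {2,3,4,5,6,7}:15
  start at 0(k): 35
  start at 1(j): 21
sum over floor = 56

56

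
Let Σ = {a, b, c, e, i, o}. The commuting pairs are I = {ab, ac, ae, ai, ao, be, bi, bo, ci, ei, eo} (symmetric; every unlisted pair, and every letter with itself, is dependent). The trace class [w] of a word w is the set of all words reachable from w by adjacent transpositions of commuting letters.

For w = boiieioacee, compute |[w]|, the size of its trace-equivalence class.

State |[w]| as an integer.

462

#0=b has no predecessor
#1=o has no predecessor
#2=i depends on [1:o]
#3=i depends on [2:i]
#4=e has no predecessor
#5=i depends on [3:i]
#6=o depends on [5:i]
#7=a has no predecessor
#8=c depends on [0:b, 4:e, 6:o]
#9=e depends on [8:c]
#10=e depends on [9:e]
sources: [0:b, 1:o, 4:e, 7:a]
N(rest) = Σ N(rest − s) over sources s of rest; N(one piece) = 1:
  size 1 → [7]=1  [10]=1
  size 2 → [7,10]=2  [9,10]=1
  size 3 → [7,9,10]=3  [8,9,10]=1
  size 4 → [0,8,9,10]=1  [4,8,9,10]=1  [6,8,9,10]=1  [7,8,9,10]=4
  size 5 → [0,4,8,9,10]=2  [0,6,8,9,10]=2  [0,7,8,9,10]=5  [4,6,8,9,10]=2  [4,7,8,9,10]=5  [5,6,8,9,10]=1  [6,7,8,9,10]=5
  size 6 → [0,4,6,8,9,10]=6  [0,4,7,8,9,10]=12  [0,5,6,8,9,10]=3  [0,6,7,8,9,10]=12  [3,5,6,8,9,10]=1  [4,5,6,8,9,10]=3  [4,6,7,8,9,10]=12  [5,6,7,8,9,10]=6
  size 7 → [0,3,5,6,8,9,10]=4  [0,4,5,6,8,9,10]=12  [0,4,6,7,8,9,10]=42  [0,5,6,7,8,9,10]=21  [2,3,5,6,8,9,10]=1  [3,4,5,6,8,9,10]=4  [3,5,6,7,8,9,10]=7  [4,5,6,7,8,9,10]=21
  size 8 → [0,2,3,5,6,8,9,10]=5  [0,3,4,5,6,8,9,10]=20  [0,3,5,6,7,8,9,10]=32  [0,4,5,6,7,8,9,10]=96  [1,2,3,5,6,8,9,10]=1  [2,3,4,5,6,8,9,10]=5  [2,3,5,6,7,8,9,10]=8  [3,4,5,6,7,8,9,10]=32
  size 9 → [0,1,2,3,5,6,8,9,10]=6  [0,2,3,4,5,6,8,9,10]=30  [0,2,3,5,6,7,8,9,10]=45  [0,3,4,5,6,7,8,9,10]=180  [1,2,3,4,5,6,8,9,10]=6  [1,2,3,5,6,7,8,9,10]=9  [2,3,4,5,6,7,8,9,10]=45
  first=0(b) contributes 60
  first=1(o) contributes 300
  first=4(e) contributes 60
  first=7(a) contributes 42
|[w]| = 462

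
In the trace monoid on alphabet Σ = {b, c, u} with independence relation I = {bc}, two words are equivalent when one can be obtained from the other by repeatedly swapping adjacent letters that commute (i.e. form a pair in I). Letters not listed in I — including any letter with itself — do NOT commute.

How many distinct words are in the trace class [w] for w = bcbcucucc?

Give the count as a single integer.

drop 0:b onto floor
drop 1:c onto floor
drop 2:b onto {0:b}
drop 3:c onto {1:c}
drop 4:u onto {2:b, 3:c}
drop 5:c onto {4:u}
drop 6:u onto {5:c}
drop 7:c onto {6:u}
drop 8:c onto {7:c}
ground layer = {0:b, 1:c}
drop-orders for the pieces not yet dropped (sum over which currently-grounded one goes next):
  1 to go: {8} 1
  2 to go: {7,8} 1
  3 to go: {6,7,8} 1
  4 to go: {5,6,7,8} 1
  5 to go: {4,5,6,7,8} 1
  6 to go: {2,4,5,6,7,8} 1  {3,4,5,6,7,8} 1
  7 to go: {0,2,4,5,6,7,8} 1  {1,3,4,5,6,7,8} 1  {2,3,4,5,6,7,8} 2
  if 0:b drops first: 3 orders
  if 1:c drops first: 3 orders
heap linearizations: 6

6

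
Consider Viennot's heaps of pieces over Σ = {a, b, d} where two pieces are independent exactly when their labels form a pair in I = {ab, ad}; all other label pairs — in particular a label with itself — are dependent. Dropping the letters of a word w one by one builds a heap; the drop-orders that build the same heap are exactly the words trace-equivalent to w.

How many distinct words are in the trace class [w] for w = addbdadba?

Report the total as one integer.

0(a) covers ∅
1(d) covers ∅
2(d) covers 1:d
3(b) covers 2:d
4(d) covers 3:b
5(a) covers 0:a
6(d) covers 4:d
7(b) covers 6:d
8(a) covers 5:a
floor of heap: 0:a, 1:d
completions by unplaced set U, small U first (add the entries for U minus each lowest piece of U):
  |U|=1: {7}:1  {8}:1
  |U|=2: {5,8}:1  {6,7}:1  {7,8}:2
  |U|=3: {0,5,8}:1  {4,6,7}:1  {5,7,8}:3  {6,7,8}:3
  |U|=4: {0,5,7,8}:4  {3,4,6,7}:1  {4,6,7,8}:4  {5,6,7,8}:6
  |U|=5: {0,5,6,7,8}:10  {2,3,4,6,7}:1  {3,4,6,7,8}:5  {4,5,6,7,8}:10
  |U|=6: {0,4,5,6,7,8}:20  {1,2,3,4,6,7}:1  {2,3,4,6,7,8}:6  {3,4,5,6,7,8}:15
  |U|=7: {0,3,4,5,6,7,8}:35  {1,2,3,4,6,7,8}:7  {2,3,4,5,6,7,8}:21
  start at 0(a): 28
  start at 1(d): 56
sum over floor = 84

84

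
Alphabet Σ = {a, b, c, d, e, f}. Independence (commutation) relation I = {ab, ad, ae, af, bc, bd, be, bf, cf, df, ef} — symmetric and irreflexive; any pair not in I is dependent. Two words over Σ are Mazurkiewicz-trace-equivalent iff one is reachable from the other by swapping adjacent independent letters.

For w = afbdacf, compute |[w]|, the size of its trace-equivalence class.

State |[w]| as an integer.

315

0(a) covers ∅
1(f) covers ∅
2(b) covers ∅
3(d) covers ∅
4(a) covers 0:a
5(c) covers 3:d, 4:a
6(f) covers 1:f
floor of heap: 0:a, 1:f, 2:b, 3:d
completions by unplaced set U, small U first (add the entries for U minus each lowest piece of U):
  |U|=1: {2}:1  {5}:1  {6}:1
  |U|=2: {1,6}:1  {2,5}:2  {2,6}:2  {3,5}:1  {4,5}:1  {5,6}:2
  |U|=3: {0,4,5}:1  {1,2,6}:3  {1,5,6}:3  {2,3,5}:3  {2,4,5}:3  {2,5,6}:6  {3,4,5}:2  {3,5,6}:3  {4,5,6}:3
  |U|=4: {0,2,4,5}:4  {0,3,4,5}:3  {0,4,5,6}:4  {1,2,5,6}:12  {1,3,5,6}:6  {1,4,5,6}:6  {2,3,4,5}:8  {2,3,5,6}:12  {2,4,5,6}:12  {3,4,5,6}:8
  |U|=5: {0,1,4,5,6}:10  {0,2,3,4,5}:15  {0,2,4,5,6}:20  {0,3,4,5,6}:15  {1,2,3,5,6}:30  {1,2,4,5,6}:30  {1,3,4,5,6}:20  {2,3,4,5,6}:40
  start at 0(a): 120
  start at 1(f): 90
  start at 2(b): 45
  start at 3(d): 60
sum over floor = 315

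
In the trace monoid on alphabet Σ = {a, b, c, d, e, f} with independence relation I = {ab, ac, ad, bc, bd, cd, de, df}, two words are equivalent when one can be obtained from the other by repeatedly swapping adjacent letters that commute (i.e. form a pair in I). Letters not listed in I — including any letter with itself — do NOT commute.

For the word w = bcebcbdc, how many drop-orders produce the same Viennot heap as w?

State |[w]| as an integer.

96

piece 0:b — minimal
piece 1:c — minimal
piece 2:e rests on {0:b, 1:c}
piece 3:b rests on {2:e}
piece 4:c rests on {2:e}
piece 5:b rests on {3:b}
piece 6:d — minimal
piece 7:c rests on {4:c}
minimal pieces: {0:b, 1:c, 6:d}
ways to finish when only these pieces remain (= sum over removing one remaining piece with nothing left below it):
  1 left: {5}→1  {6}→1  {7}→1
  2 left: {3,5}→1  {4,7}→1  {5,6}→2  {5,7}→2  {6,7}→2
  3 left: {3,5,6}→3  {3,5,7}→3  {4,5,7}→3  {4,6,7}→3  {5,6,7}→6
  4 left: {3,4,5,7}→6  {3,5,6,7}→12  {4,5,6,7}→12
  5 left: {2,3,4,5,7}→6  {3,4,5,6,7}→30
  6 left: {0,2,3,4,5,7}→6  {1,2,3,4,5,7}→6  {2,3,4,5,6,7}→36
  placing 0:b first → 42 extensions
  placing 1:c first → 42 extensions
  placing 6:d first → 12 extensions
total linear extensions = 96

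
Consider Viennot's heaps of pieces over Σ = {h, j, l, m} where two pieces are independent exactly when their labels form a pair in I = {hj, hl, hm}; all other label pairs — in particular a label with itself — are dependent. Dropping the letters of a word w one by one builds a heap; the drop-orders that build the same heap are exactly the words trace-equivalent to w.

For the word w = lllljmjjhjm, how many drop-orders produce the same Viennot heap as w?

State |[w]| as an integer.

0(l) covers ∅
1(l) covers 0:l
2(l) covers 1:l
3(l) covers 2:l
4(j) covers 3:l
5(m) covers 4:j
6(j) covers 5:m
7(j) covers 6:j
8(h) covers ∅
9(j) covers 7:j
10(m) covers 9:j
floor of heap: 0:l, 8:h
completions by unplaced set U, small U first (add the entries for U minus each lowest piece of U):
  |U|=1: {8}:1  {10}:1
  |U|=2: {8,10}:2  {9,10}:1
  |U|=3: {7,9,10}:1  {8,9,10}:3
  |U|=4: {6,7,9,10}:1  {7,8,9,10}:4
  |U|=5: {5,6,7,9,10}:1  {6,7,8,9,10}:5
  |U|=6: {4,5,6,7,9,10}:1  {5,6,7,8,9,10}:6
  |U|=7: {3,4,5,6,7,9,10}:1  {4,5,6,7,8,9,10}:7
  |U|=8: {2,3,4,5,6,7,9,10}:1  {3,4,5,6,7,8,9,10}:8
  |U|=9: {1,2,3,4,5,6,7,9,10}:1  {2,3,4,5,6,7,8,9,10}:9
  start at 0(l): 10
  start at 8(h): 1
sum over floor = 11

11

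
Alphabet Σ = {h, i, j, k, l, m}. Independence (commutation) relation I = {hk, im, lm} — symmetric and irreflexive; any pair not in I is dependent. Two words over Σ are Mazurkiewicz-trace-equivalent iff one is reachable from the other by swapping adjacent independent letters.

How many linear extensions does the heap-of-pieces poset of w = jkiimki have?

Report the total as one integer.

3

0(j) covers ∅
1(k) covers 0:j
2(i) covers 1:k
3(i) covers 2:i
4(m) covers 1:k
5(k) covers 3:i, 4:m
6(i) covers 5:k
floor of heap: 0:j
completions by unplaced set U, small U first (add the entries for U minus each lowest piece of U):
  |U|=1: {6}:1
  |U|=2: {5,6}:1
  |U|=3: {3,5,6}:1  {4,5,6}:1
  |U|=4: {2,3,5,6}:1  {3,4,5,6}:2
  |U|=5: {2,3,4,5,6}:3
  start at 0(j): 3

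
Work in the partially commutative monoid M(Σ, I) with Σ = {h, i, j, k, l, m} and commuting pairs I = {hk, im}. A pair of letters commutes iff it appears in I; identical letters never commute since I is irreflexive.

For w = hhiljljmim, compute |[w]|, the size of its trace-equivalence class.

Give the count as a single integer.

3

drop 0:h onto floor
drop 1:h onto {0:h}
drop 2:i onto {1:h}
drop 3:l onto {2:i}
drop 4:j onto {3:l}
drop 5:l onto {4:j}
drop 6:j onto {5:l}
drop 7:m onto {6:j}
drop 8:i onto {6:j}
drop 9:m onto {7:m}
ground layer = {0:h}
drop-orders for the pieces not yet dropped (sum over which currently-grounded one goes next):
  1 to go: {8} 1  {9} 1
  2 to go: {7,9} 1  {8,9} 2
  3 to go: {7,8,9} 3
  4 to go: {6,7,8,9} 3
  5 to go: {5,6,7,8,9} 3
  6 to go: {4,5,6,7,8,9} 3
  7 to go: {3,4,5,6,7,8,9} 3
  8 to go: {2,3,4,5,6,7,8,9} 3
  if 0:h drops first: 3 orders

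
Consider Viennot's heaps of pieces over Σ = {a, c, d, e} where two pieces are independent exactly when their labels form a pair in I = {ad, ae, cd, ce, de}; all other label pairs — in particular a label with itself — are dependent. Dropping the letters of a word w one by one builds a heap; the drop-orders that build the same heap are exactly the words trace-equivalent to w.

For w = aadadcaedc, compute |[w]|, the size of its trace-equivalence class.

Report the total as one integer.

piece 0:a — minimal
piece 1:a rests on {0:a}
piece 2:d — minimal
piece 3:a rests on {1:a}
piece 4:d rests on {2:d}
piece 5:c rests on {3:a}
piece 6:a rests on {5:c}
piece 7:e — minimal
piece 8:d rests on {4:d}
piece 9:c rests on {6:a}
minimal pieces: {0:a, 2:d, 7:e}
ways to finish when only these pieces remain (= sum over removing one remaining piece with nothing left below it):
  1 left: {7}→1  {8}→1  {9}→1
  2 left: {4,8}→1  {6,9}→1  {7,8}→2  {7,9}→2  {8,9}→2
  3 left: {2,4,8}→1  {4,7,8}→3  {4,8,9}→3  {5,6,9}→1  {6,7,9}→3  {6,8,9}→3  {7,8,9}→6
  4 left: {2,4,7,8}→4  {2,4,8,9}→4  {3,5,6,9}→1  {4,6,8,9}→6  {4,7,8,9}→12  {5,6,7,9}→4  {5,6,8,9}→4  {6,7,8,9}→12
  5 left: {1,3,5,6,9}→1  {2,4,6,8,9}→10  {2,4,7,8,9}→20  {3,5,6,7,9}→5  {3,5,6,8,9}→5  {4,5,6,8,9}→10  {4,6,7,8,9}→30  {5,6,7,8,9}→20
  6 left: {0,1,3,5,6,9}→1  {1,3,5,6,7,9}→6  {1,3,5,6,8,9}→6  {2,4,5,6,8,9}→20  {2,4,6,7,8,9}→60  {3,4,5,6,8,9}→15  {3,5,6,7,8,9}→30  {4,5,6,7,8,9}→60
  7 left: {0,1,3,5,6,7,9}→7  {0,1,3,5,6,8,9}→7  {1,3,4,5,6,8,9}→21  {1,3,5,6,7,8,9}→42  {2,3,4,5,6,8,9}→35  {2,4,5,6,7,8,9}→140  {3,4,5,6,7,8,9}→105
  8 left: {0,1,3,4,5,6,8,9}→28  {0,1,3,5,6,7,8,9}→56  {1,2,3,4,5,6,8,9}→56  {1,3,4,5,6,7,8,9}→168  {2,3,4,5,6,7,8,9}→280
  placing 0:a first → 504 extensions
  placing 2:d first → 252 extensions
  placing 7:e first → 84 extensions
total linear extensions = 840

840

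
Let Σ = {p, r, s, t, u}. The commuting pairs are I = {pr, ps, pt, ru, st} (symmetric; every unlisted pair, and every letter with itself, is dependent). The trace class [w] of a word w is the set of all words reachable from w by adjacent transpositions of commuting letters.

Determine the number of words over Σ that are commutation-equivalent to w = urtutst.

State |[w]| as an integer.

6

drop 0:u onto floor
drop 1:r onto floor
drop 2:t onto {0:u, 1:r}
drop 3:u onto {2:t}
drop 4:t onto {3:u}
drop 5:s onto {3:u}
drop 6:t onto {4:t}
ground layer = {0:u, 1:r}
drop-orders for the pieces not yet dropped (sum over which currently-grounded one goes next):
  1 to go: {5} 1  {6} 1
  2 to go: {4,6} 1  {5,6} 2
  3 to go: {4,5,6} 3
  4 to go: {3,4,5,6} 3
  5 to go: {2,3,4,5,6} 3
  if 0:u drops first: 3 orders
  if 1:r drops first: 3 orders
heap linearizations: 6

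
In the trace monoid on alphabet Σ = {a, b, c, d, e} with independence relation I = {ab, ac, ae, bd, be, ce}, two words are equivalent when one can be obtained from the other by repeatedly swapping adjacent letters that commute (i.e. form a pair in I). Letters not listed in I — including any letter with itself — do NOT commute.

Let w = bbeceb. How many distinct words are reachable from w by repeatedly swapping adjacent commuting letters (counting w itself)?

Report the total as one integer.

15

drop 0:b onto floor
drop 1:b onto {0:b}
drop 2:e onto floor
drop 3:c onto {1:b}
drop 4:e onto {2:e}
drop 5:b onto {3:c}
ground layer = {0:b, 2:e}
drop-orders for the pieces not yet dropped (sum over which currently-grounded one goes next):
  1 to go: {4} 1  {5} 1
  2 to go: {2,4} 1  {3,5} 1  {4,5} 2
  3 to go: {1,3,5} 1  {2,4,5} 3  {3,4,5} 3
  4 to go: {0,1,3,5} 1  {1,3,4,5} 4  {2,3,4,5} 6
  if 0:b drops first: 10 orders
  if 2:e drops first: 5 orders
heap linearizations: 15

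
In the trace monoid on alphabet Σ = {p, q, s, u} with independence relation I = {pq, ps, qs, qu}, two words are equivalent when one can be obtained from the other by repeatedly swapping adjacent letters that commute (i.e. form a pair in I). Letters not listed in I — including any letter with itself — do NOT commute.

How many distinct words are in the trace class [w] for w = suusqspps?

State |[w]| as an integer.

90

piece 0:s — minimal
piece 1:u rests on {0:s}
piece 2:u rests on {1:u}
piece 3:s rests on {2:u}
piece 4:q — minimal
piece 5:s rests on {3:s}
piece 6:p rests on {2:u}
piece 7:p rests on {6:p}
piece 8:s rests on {5:s}
minimal pieces: {0:s, 4:q}
ways to finish when only these pieces remain (= sum over removing one remaining piece with nothing left below it):
  1 left: {4}→1  {7}→1  {8}→1
  2 left: {4,7}→2  {4,8}→2  {5,8}→1  {6,7}→1  {7,8}→2
  3 left: {3,5,8}→1  {4,5,8}→3  {4,6,7}→3  {4,7,8}→6  {5,7,8}→3  {6,7,8}→3
  4 left: {3,4,5,8}→4  {3,5,7,8}→4  {4,5,7,8}→12  {4,6,7,8}→12  {5,6,7,8}→6
  5 left: {3,4,5,7,8}→20  {3,5,6,7,8}→10  {4,5,6,7,8}→30
  6 left: {2,3,5,6,7,8}→10  {3,4,5,6,7,8}→60
  7 left: {1,2,3,5,6,7,8}→10  {2,3,4,5,6,7,8}→70
  placing 0:s first → 80 extensions
  placing 4:q first → 10 extensions
total linear extensions = 90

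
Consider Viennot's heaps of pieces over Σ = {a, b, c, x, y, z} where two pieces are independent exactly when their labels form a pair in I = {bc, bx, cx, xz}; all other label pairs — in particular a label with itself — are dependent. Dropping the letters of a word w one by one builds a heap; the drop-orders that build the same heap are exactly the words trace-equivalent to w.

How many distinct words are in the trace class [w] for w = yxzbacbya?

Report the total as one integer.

6

piece 0:y — minimal
piece 1:x rests on {0:y}
piece 2:z rests on {0:y}
piece 3:b rests on {2:z}
piece 4:a rests on {1:x, 3:b}
piece 5:c rests on {4:a}
piece 6:b rests on {4:a}
piece 7:y rests on {5:c, 6:b}
piece 8:a rests on {7:y}
minimal pieces: {0:y}
ways to finish when only these pieces remain (= sum over removing one remaining piece with nothing left below it):
  1 left: {8}→1
  2 left: {7,8}→1
  3 left: {5,7,8}→1  {6,7,8}→1
  4 left: {5,6,7,8}→2
  5 left: {4,5,6,7,8}→2
  6 left: {1,4,5,6,7,8}→2  {3,4,5,6,7,8}→2
  7 left: {1,3,4,5,6,7,8}→4  {2,3,4,5,6,7,8}→2
  placing 0:y first → 6 extensions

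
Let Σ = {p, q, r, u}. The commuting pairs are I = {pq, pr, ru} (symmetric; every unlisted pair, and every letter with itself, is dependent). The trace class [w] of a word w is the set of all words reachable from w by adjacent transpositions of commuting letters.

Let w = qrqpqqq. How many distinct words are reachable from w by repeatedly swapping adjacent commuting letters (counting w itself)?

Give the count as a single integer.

piece 0:q — minimal
piece 1:r rests on {0:q}
piece 2:q rests on {1:r}
piece 3:p — minimal
piece 4:q rests on {2:q}
piece 5:q rests on {4:q}
piece 6:q rests on {5:q}
minimal pieces: {0:q, 3:p}
ways to finish when only these pieces remain (= sum over removing one remaining piece with nothing left below it):
  1 left: {3}→1  {6}→1
  2 left: {3,6}→2  {5,6}→1
  3 left: {3,5,6}→3  {4,5,6}→1
  4 left: {2,4,5,6}→1  {3,4,5,6}→4
  5 left: {1,2,4,5,6}→1  {2,3,4,5,6}→5
  placing 0:q first → 6 extensions
  placing 3:p first → 1 extensions
total linear extensions = 7

7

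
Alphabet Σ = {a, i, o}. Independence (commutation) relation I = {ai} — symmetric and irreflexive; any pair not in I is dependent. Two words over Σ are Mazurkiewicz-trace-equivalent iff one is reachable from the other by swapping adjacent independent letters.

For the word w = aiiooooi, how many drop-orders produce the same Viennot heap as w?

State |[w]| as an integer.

0(a) covers ∅
1(i) covers ∅
2(i) covers 1:i
3(o) covers 0:a, 2:i
4(o) covers 3:o
5(o) covers 4:o
6(o) covers 5:o
7(i) covers 6:o
floor of heap: 0:a, 1:i
completions by unplaced set U, small U first (add the entries for U minus each lowest piece of U):
  |U|=1: {7}:1
  |U|=2: {6,7}:1
  |U|=3: {5,6,7}:1
  |U|=4: {4,5,6,7}:1
  |U|=5: {3,4,5,6,7}:1
  |U|=6: {0,3,4,5,6,7}:1  {2,3,4,5,6,7}:1
  start at 0(a): 1
  start at 1(i): 2
sum over floor = 3

3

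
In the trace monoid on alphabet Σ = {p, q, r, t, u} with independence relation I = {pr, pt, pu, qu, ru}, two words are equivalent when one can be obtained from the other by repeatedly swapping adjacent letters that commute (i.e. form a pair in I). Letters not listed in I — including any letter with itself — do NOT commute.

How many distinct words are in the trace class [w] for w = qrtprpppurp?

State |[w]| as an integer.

756

#0=q has no predecessor
#1=r depends on [0:q]
#2=t depends on [1:r]
#3=p depends on [0:q]
#4=r depends on [2:t]
#5=p depends on [3:p]
#6=p depends on [5:p]
#7=p depends on [6:p]
#8=u depends on [2:t]
#9=r depends on [4:r]
#10=p depends on [7:p]
sources: [0:q]
N(rest) = Σ N(rest − s) over sources s of rest; N(one piece) = 1:
  size 1 → [8]=1  [9]=1  [10]=1
  size 2 → [4,9]=1  [7,10]=1  [8,9]=2  [8,10]=2  [9,10]=2
  size 3 → [4,8,9]=3  [4,9,10]=3  [6,7,10]=1  [7,8,10]=3  [7,9,10]=3  [8,9,10]=6
  size 4 → [2,4,8,9]=3  [4,7,9,10]=6  [4,8,9,10]=12  [5,6,7,10]=1  [6,7,8,10]=4  [6,7,9,10]=4  [7,8,9,10]=12
  size 5 → [1,2,4,8,9]=3  [2,4,8,9,10]=15  [3,5,6,7,10]=1  [4,6,7,9,10]=10  [4,7,8,9,10]=30  [5,6,7,8,10]=5  [5,6,7,9,10]=5  [6,7,8,9,10]=20
  size 6 → [1,2,4,8,9,10]=18  [2,4,7,8,9,10]=45  [3,5,6,7,8,10]=6  [3,5,6,7,9,10]=6  [4,5,6,7,9,10]=15  [4,6,7,8,9,10]=60  [5,6,7,8,9,10]=30
  size 7 → [1,2,4,7,8,9,10]=63  [2,4,6,7,8,9,10]=105  [3,4,5,6,7,9,10]=21  [3,5,6,7,8,9,10]=42  [4,5,6,7,8,9,10]=105
  size 8 → [1,2,4,6,7,8,9,10]=168  [2,4,5,6,7,8,9,10]=210  [3,4,5,6,7,8,9,10]=168
  size 9 → [1,2,4,5,6,7,8,9,10]=378  [2,3,4,5,6,7,8,9,10]=378
  first=0(q) contributes 756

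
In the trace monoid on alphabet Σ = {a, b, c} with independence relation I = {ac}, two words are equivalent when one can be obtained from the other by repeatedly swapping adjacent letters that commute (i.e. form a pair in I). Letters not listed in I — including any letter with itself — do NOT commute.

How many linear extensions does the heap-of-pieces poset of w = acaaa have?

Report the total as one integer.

5

piece 0:a — minimal
piece 1:c — minimal
piece 2:a rests on {0:a}
piece 3:a rests on {2:a}
piece 4:a rests on {3:a}
minimal pieces: {0:a, 1:c}
ways to finish when only these pieces remain (= sum over removing one remaining piece with nothing left below it):
  1 left: {1}→1  {4}→1
  2 left: {1,4}→2  {3,4}→1
  3 left: {1,3,4}→3  {2,3,4}→1
  placing 0:a first → 4 extensions
  placing 1:c first → 1 extensions
total linear extensions = 5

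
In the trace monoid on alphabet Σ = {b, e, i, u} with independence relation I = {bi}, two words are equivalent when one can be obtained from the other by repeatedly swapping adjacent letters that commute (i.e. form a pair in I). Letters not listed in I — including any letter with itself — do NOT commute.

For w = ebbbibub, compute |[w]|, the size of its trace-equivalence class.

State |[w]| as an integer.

drop 0:e onto floor
drop 1:b onto {0:e}
drop 2:b onto {1:b}
drop 3:b onto {2:b}
drop 4:i onto {0:e}
drop 5:b onto {3:b}
drop 6:u onto {4:i, 5:b}
drop 7:b onto {6:u}
ground layer = {0:e}
drop-orders for the pieces not yet dropped (sum over which currently-grounded one goes next):
  1 to go: {7} 1
  2 to go: {6,7} 1
  3 to go: {4,6,7} 1  {5,6,7} 1
  4 to go: {3,5,6,7} 1  {4,5,6,7} 2
  5 to go: {2,3,5,6,7} 1  {3,4,5,6,7} 3
  6 to go: {1,2,3,5,6,7} 1  {2,3,4,5,6,7} 4
  if 0:e drops first: 5 orders

5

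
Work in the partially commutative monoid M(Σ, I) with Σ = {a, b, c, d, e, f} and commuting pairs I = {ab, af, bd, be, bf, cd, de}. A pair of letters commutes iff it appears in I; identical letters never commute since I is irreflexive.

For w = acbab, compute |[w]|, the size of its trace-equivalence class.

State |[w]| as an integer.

piece 0:a — minimal
piece 1:c rests on {0:a}
piece 2:b rests on {1:c}
piece 3:a rests on {1:c}
piece 4:b rests on {2:b}
minimal pieces: {0:a}
ways to finish when only these pieces remain (= sum over removing one remaining piece with nothing left below it):
  1 left: {3}→1  {4}→1
  2 left: {2,4}→1  {3,4}→2
  3 left: {2,3,4}→3
  placing 0:a first → 3 extensions

3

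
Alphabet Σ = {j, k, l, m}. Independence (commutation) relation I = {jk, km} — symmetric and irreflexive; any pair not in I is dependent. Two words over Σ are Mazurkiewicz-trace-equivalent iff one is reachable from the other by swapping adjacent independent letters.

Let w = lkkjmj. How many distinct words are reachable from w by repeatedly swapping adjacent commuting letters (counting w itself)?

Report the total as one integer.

drop 0:l onto floor
drop 1:k onto {0:l}
drop 2:k onto {1:k}
drop 3:j onto {0:l}
drop 4:m onto {3:j}
drop 5:j onto {4:m}
ground layer = {0:l}
drop-orders for the pieces not yet dropped (sum over which currently-grounded one goes next):
  1 to go: {2} 1  {5} 1
  2 to go: {1,2} 1  {2,5} 2  {4,5} 1
  3 to go: {1,2,5} 3  {2,4,5} 3  {3,4,5} 1
  4 to go: {1,2,4,5} 6  {2,3,4,5} 4
  if 0:l drops first: 10 orders

10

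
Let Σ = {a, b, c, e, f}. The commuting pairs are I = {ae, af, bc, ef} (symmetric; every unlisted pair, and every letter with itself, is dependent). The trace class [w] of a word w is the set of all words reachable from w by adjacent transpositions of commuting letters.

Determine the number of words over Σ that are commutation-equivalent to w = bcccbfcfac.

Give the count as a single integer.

20

drop 0:b onto floor
drop 1:c onto floor
drop 2:c onto {1:c}
drop 3:c onto {2:c}
drop 4:b onto {0:b}
drop 5:f onto {3:c, 4:b}
drop 6:c onto {5:f}
drop 7:f onto {6:c}
drop 8:a onto {6:c}
drop 9:c onto {7:f, 8:a}
ground layer = {0:b, 1:c}
drop-orders for the pieces not yet dropped (sum over which currently-grounded one goes next):
  1 to go: {9} 1
  2 to go: {7,9} 1  {8,9} 1
  3 to go: {7,8,9} 2
  4 to go: {6,7,8,9} 2
  5 to go: {5,6,7,8,9} 2
  6 to go: {3,5,6,7,8,9} 2  {4,5,6,7,8,9} 2
  7 to go: {0,4,5,6,7,8,9} 2  {2,3,5,6,7,8,9} 2  {3,4,5,6,7,8,9} 4
  8 to go: {0,3,4,5,6,7,8,9} 6  {1,2,3,5,6,7,8,9} 2  {2,3,4,5,6,7,8,9} 6
  if 0:b drops first: 8 orders
  if 1:c drops first: 12 orders
heap linearizations: 20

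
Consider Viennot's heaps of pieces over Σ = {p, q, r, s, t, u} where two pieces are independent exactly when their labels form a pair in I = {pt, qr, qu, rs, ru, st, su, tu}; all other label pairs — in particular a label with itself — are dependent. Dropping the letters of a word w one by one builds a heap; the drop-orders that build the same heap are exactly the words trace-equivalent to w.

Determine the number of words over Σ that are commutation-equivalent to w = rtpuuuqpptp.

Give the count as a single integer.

72

piece 0:r — minimal
piece 1:t rests on {0:r}
piece 2:p rests on {0:r}
piece 3:u rests on {2:p}
piece 4:u rests on {3:u}
piece 5:u rests on {4:u}
piece 6:q rests on {1:t, 2:p}
piece 7:p rests on {5:u, 6:q}
piece 8:p rests on {7:p}
piece 9:t rests on {6:q}
piece 10:p rests on {8:p}
minimal pieces: {0:r}
ways to finish when only these pieces remain (= sum over removing one remaining piece with nothing left below it):
  1 left: {9}→1  {10}→1
  2 left: {8,10}→1  {9,10}→2
  3 left: {7,8,10}→1  {8,9,10}→3
  4 left: {5,7,8,10}→1  {7,8,9,10}→4
  5 left: {4,5,7,8,10}→1  {5,7,8,9,10}→5  {6,7,8,9,10}→4
  6 left: {1,6,7,8,9,10}→4  {3,4,5,7,8,10}→1  {4,5,7,8,9,10}→6  {5,6,7,8,9,10}→9
  7 left: {1,5,6,7,8,9,10}→13  {3,4,5,7,8,9,10}→7  {4,5,6,7,8,9,10}→15
  8 left: {1,4,5,6,7,8,9,10}→28  {3,4,5,6,7,8,9,10}→22
  9 left: {1,3,4,5,6,7,8,9,10}→50  {2,3,4,5,6,7,8,9,10}→22
  placing 0:r first → 72 extensions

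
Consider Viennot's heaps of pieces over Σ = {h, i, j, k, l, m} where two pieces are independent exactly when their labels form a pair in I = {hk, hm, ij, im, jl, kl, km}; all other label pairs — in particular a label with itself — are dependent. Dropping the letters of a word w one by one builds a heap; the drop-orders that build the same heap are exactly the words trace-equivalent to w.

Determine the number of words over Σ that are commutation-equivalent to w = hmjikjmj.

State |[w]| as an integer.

piece 0:h — minimal
piece 1:m — minimal
piece 2:j rests on {0:h, 1:m}
piece 3:i rests on {0:h}
piece 4:k rests on {2:j, 3:i}
piece 5:j rests on {4:k}
piece 6:m rests on {5:j}
piece 7:j rests on {6:m}
minimal pieces: {0:h, 1:m}
ways to finish when only these pieces remain (= sum over removing one remaining piece with nothing left below it):
  1 left: {7}→1
  2 left: {6,7}→1
  3 left: {5,6,7}→1
  4 left: {4,5,6,7}→1
  5 left: {2,4,5,6,7}→1  {3,4,5,6,7}→1
  6 left: {1,2,4,5,6,7}→1  {2,3,4,5,6,7}→2
  placing 0:h first → 3 extensions
  placing 1:m first → 2 extensions
total linear extensions = 5

5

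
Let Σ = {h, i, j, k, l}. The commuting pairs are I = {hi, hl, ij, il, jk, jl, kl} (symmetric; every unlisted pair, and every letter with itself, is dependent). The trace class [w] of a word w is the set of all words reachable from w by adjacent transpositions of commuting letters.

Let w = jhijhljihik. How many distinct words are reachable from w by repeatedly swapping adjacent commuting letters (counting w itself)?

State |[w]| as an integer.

924

0(j) covers ∅
1(h) covers 0:j
2(i) covers ∅
3(j) covers 1:h
4(h) covers 3:j
5(l) covers ∅
6(j) covers 4:h
7(i) covers 2:i
8(h) covers 6:j
9(i) covers 7:i
10(k) covers 8:h, 9:i
floor of heap: 0:j, 2:i, 5:l
completions by unplaced set U, small U first (add the entries for U minus each lowest piece of U):
  |U|=1: {5}:1  {10}:1
  |U|=2: {5,10}:2  {8,10}:1  {9,10}:1
  |U|=3: {5,8,10}:3  {5,9,10}:3  {6,8,10}:1  {7,9,10}:1  {8,9,10}:2
  |U|=4: {2,7,9,10}:1  {4,6,8,10}:1  {5,6,8,10}:4  {5,7,9,10}:4  {5,8,9,10}:8  {6,8,9,10}:3  {7,8,9,10}:3
  |U|=5: {2,5,7,9,10}:5  {2,7,8,9,10}:4  {3,4,6,8,10}:1  {4,5,6,8,10}:5  {4,6,8,9,10}:4  {5,6,8,9,10}:15  {5,7,8,9,10}:15  {6,7,8,9,10}:6
  |U|=6: {1,3,4,6,8,10}:1  {2,5,7,8,9,10}:24  {2,6,7,8,9,10}:10  {3,4,5,6,8,10}:6  {3,4,6,8,9,10}:5  {4,5,6,8,9,10}:24  {4,6,7,8,9,10}:10  {5,6,7,8,9,10}:36
  |U|=7: {0,1,3,4,6,8,10}:1  {1,3,4,5,6,8,10}:7  {1,3,4,6,8,9,10}:6  {2,4,6,7,8,9,10}:20  {2,5,6,7,8,9,10}:70  {3,4,5,6,8,9,10}:35  {3,4,6,7,8,9,10}:15  {4,5,6,7,8,9,10}:70
  |U|=8: {0,1,3,4,5,6,8,10}:8  {0,1,3,4,6,8,9,10}:7  {1,3,4,5,6,8,9,10}:48  {1,3,4,6,7,8,9,10}:21  {2,3,4,6,7,8,9,10}:35  {2,4,5,6,7,8,9,10}:160  {3,4,5,6,7,8,9,10}:120
  |U|=9: {0,1,3,4,5,6,8,9,10}:63  {0,1,3,4,6,7,8,9,10}:28  {1,2,3,4,6,7,8,9,10}:56  {1,3,4,5,6,7,8,9,10}:189  {2,3,4,5,6,7,8,9,10}:315
  start at 0(j): 560
  start at 2(i): 280
  start at 5(l): 84
sum over floor = 924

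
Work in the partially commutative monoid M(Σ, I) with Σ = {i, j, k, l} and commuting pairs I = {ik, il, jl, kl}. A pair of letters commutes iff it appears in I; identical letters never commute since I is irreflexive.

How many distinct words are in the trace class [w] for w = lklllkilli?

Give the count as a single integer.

1260

0(l) covers ∅
1(k) covers ∅
2(l) covers 0:l
3(l) covers 2:l
4(l) covers 3:l
5(k) covers 1:k
6(i) covers ∅
7(l) covers 4:l
8(l) covers 7:l
9(i) covers 6:i
floor of heap: 0:l, 1:k, 6:i
completions by unplaced set U, small U first (add the entries for U minus each lowest piece of U):
  |U|=1: {5}:1  {8}:1  {9}:1
  |U|=2: {1,5}:1  {5,8}:2  {5,9}:2  {6,9}:1  {7,8}:1  {8,9}:2
  |U|=3: {1,5,8}:3  {1,5,9}:3  {4,7,8}:1  {5,6,9}:3  {5,7,8}:3  {5,8,9}:6  {6,8,9}:3  {7,8,9}:3
  |U|=4: {1,5,6,9}:6  {1,5,7,8}:6  {1,5,8,9}:12  {3,4,7,8}:1  {4,5,7,8}:4  {4,7,8,9}:4  {5,6,8,9}:12  {5,7,8,9}:12  {6,7,8,9}:6
  |U|=5: {1,4,5,7,8}:10  {1,5,6,8,9}:30  {1,5,7,8,9}:30  {2,3,4,7,8}:1  {3,4,5,7,8}:5  {3,4,7,8,9}:5  {4,5,7,8,9}:20  {4,6,7,8,9}:10  {5,6,7,8,9}:30
  |U|=6: {0,2,3,4,7,8}:1  {1,3,4,5,7,8}:15  {1,4,5,7,8,9}:60  {1,5,6,7,8,9}:90  {2,3,4,5,7,8}:6  {2,3,4,7,8,9}:6  {3,4,5,7,8,9}:30  {3,4,6,7,8,9}:15  {4,5,6,7,8,9}:60
  |U|=7: {0,2,3,4,5,7,8}:7  {0,2,3,4,7,8,9}:7  {1,2,3,4,5,7,8}:21  {1,3,4,5,7,8,9}:105  {1,4,5,6,7,8,9}:210  {2,3,4,5,7,8,9}:42  {2,3,4,6,7,8,9}:21  {3,4,5,6,7,8,9}:105
  |U|=8: {0,1,2,3,4,5,7,8}:28  {0,2,3,4,5,7,8,9}:56  {0,2,3,4,6,7,8,9}:28  {1,2,3,4,5,7,8,9}:168  {1,3,4,5,6,7,8,9}:420  {2,3,4,5,6,7,8,9}:168
  start at 0(l): 756
  start at 1(k): 252
  start at 6(i): 252
sum over floor = 1260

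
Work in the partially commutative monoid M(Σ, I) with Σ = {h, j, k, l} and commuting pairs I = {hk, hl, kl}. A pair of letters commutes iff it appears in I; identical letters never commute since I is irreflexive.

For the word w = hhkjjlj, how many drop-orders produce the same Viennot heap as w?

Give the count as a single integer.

drop 0:h onto floor
drop 1:h onto {0:h}
drop 2:k onto floor
drop 3:j onto {1:h, 2:k}
drop 4:j onto {3:j}
drop 5:l onto {4:j}
drop 6:j onto {5:l}
ground layer = {0:h, 2:k}
drop-orders for the pieces not yet dropped (sum over which currently-grounded one goes next):
  1 to go: {6} 1
  2 to go: {5,6} 1
  3 to go: {4,5,6} 1
  4 to go: {3,4,5,6} 1
  5 to go: {1,3,4,5,6} 1  {2,3,4,5,6} 1
  if 0:h drops first: 2 orders
  if 2:k drops first: 1 orders
heap linearizations: 3

3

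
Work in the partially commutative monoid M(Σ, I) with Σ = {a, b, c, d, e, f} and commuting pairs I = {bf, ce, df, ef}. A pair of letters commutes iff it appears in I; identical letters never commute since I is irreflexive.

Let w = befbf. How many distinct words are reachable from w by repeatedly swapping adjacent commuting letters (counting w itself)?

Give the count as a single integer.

10

0(b) covers ∅
1(e) covers 0:b
2(f) covers ∅
3(b) covers 1:e
4(f) covers 2:f
floor of heap: 0:b, 2:f
completions by unplaced set U, small U first (add the entries for U minus each lowest piece of U):
  |U|=1: {3}:1  {4}:1
  |U|=2: {1,3}:1  {2,4}:1  {3,4}:2
  |U|=3: {0,1,3}:1  {1,3,4}:3  {2,3,4}:3
  start at 0(b): 6
  start at 2(f): 4
sum over floor = 10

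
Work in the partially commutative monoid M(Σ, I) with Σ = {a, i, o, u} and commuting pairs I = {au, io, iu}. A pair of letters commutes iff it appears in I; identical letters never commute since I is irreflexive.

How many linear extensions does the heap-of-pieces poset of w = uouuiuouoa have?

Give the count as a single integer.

piece 0:u — minimal
piece 1:o rests on {0:u}
piece 2:u rests on {1:o}
piece 3:u rests on {2:u}
piece 4:i — minimal
piece 5:u rests on {3:u}
piece 6:o rests on {5:u}
piece 7:u rests on {6:o}
piece 8:o rests on {7:u}
piece 9:a rests on {4:i, 8:o}
minimal pieces: {0:u, 4:i}
ways to finish when only these pieces remain (= sum over removing one remaining piece with nothing left below it):
  1 left: {9}→1
  2 left: {4,9}→1  {8,9}→1
  3 left: {4,8,9}→2  {7,8,9}→1
  4 left: {4,7,8,9}→3  {6,7,8,9}→1
  5 left: {4,6,7,8,9}→4  {5,6,7,8,9}→1
  6 left: {3,5,6,7,8,9}→1  {4,5,6,7,8,9}→5
  7 left: {2,3,5,6,7,8,9}→1  {3,4,5,6,7,8,9}→6
  8 left: {1,2,3,5,6,7,8,9}→1  {2,3,4,5,6,7,8,9}→7
  placing 0:u first → 8 extensions
  placing 4:i first → 1 extensions
total linear extensions = 9

9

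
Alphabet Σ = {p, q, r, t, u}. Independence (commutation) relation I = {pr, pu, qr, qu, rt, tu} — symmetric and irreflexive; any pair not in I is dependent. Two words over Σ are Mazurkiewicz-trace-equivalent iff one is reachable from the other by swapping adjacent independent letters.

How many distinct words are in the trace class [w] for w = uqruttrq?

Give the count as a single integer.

piece 0:u — minimal
piece 1:q — minimal
piece 2:r rests on {0:u}
piece 3:u rests on {2:r}
piece 4:t rests on {1:q}
piece 5:t rests on {4:t}
piece 6:r rests on {3:u}
piece 7:q rests on {5:t}
minimal pieces: {0:u, 1:q}
ways to finish when only these pieces remain (= sum over removing one remaining piece with nothing left below it):
  1 left: {6}→1  {7}→1
  2 left: {3,6}→1  {5,7}→1  {6,7}→2
  3 left: {2,3,6}→1  {3,6,7}→3  {4,5,7}→1  {5,6,7}→3
  4 left: {0,2,3,6}→1  {1,4,5,7}→1  {2,3,6,7}→4  {3,5,6,7}→6  {4,5,6,7}→4
  5 left: {0,2,3,6,7}→5  {1,4,5,6,7}→5  {2,3,5,6,7}→10  {3,4,5,6,7}→10
  6 left: {0,2,3,5,6,7}→15  {1,3,4,5,6,7}→15  {2,3,4,5,6,7}→20
  placing 0:u first → 35 extensions
  placing 1:q first → 35 extensions
total linear extensions = 70

70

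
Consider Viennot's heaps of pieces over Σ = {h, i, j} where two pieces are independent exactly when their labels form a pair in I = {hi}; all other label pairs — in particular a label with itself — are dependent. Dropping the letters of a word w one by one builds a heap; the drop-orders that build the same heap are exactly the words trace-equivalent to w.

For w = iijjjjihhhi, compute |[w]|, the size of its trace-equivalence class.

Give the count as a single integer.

10

#0=i has no predecessor
#1=i depends on [0:i]
#2=j depends on [1:i]
#3=j depends on [2:j]
#4=j depends on [3:j]
#5=j depends on [4:j]
#6=i depends on [5:j]
#7=h depends on [5:j]
#8=h depends on [7:h]
#9=h depends on [8:h]
#10=i depends on [6:i]
sources: [0:i]
N(rest) = Σ N(rest − s) over sources s of rest; N(one piece) = 1:
  size 1 → [9]=1  [10]=1
  size 2 → [6,10]=1  [8,9]=1  [9,10]=2
  size 3 → [6,9,10]=3  [7,8,9]=1  [8,9,10]=3
  size 4 → [6,8,9,10]=6  [7,8,9,10]=4
  size 5 → [6,7,8,9,10]=10
  size 6 → [5,6,7,8,9,10]=10
  size 7 → [4,5,6,7,8,9,10]=10
  size 8 → [3,4,5,6,7,8,9,10]=10
  size 9 → [2,3,4,5,6,7,8,9,10]=10
  first=0(i) contributes 10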